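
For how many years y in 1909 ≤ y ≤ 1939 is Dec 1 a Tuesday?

4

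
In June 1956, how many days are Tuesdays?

1 June 1956 is a Friday.
From 1 June 1956 to 30 June 1956 is 30 days inclusive.
30 = 7 × 4 + 2, so there are 4 full weeks plus 2 extra days.
Each full week contributes one Tuesday: 4 so far.
The 2 extra days are Fri, Sat — none qualify.
Total: 4 + 0 = 4.

4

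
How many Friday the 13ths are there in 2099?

3

The 13th falls on a Friday when the month's 13th has weekday Fri.
Jan 13 is Tue; Feb 13 is Fri ✓; Mar 13 is Fri ✓; Apr 13 is Mon; May 13 is Wed; Jun 13 is Sat; Jul 13 is Mon; Aug 13 is Thu; Sep 13 is Sun; Oct 13 is Tue; Nov 13 is Fri ✓; Dec 13 is Sun.
Friday the 13ths: Feb, Mar, Nov.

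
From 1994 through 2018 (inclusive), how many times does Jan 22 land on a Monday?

Day of week of January 22 in each year:
1994: Sat, 1995: Sun, 1996: Mon ✓, 1997: Wed, 1998: Thu, 1999: Fri, 2000: Sat, 2001: Mon ✓, 2002: Tue, 2003: Wed, 2004: Thu, 2005: Sat, 2006: Sun, 2007: Mon ✓, 2008: Tue, 2009: Thu, 2010: Fri, 2011: Sat, 2012: Sun, 2013: Tue, 2014: Wed, 2015: Thu, 2016: Fri, 2017: Sun, 2018: Mon ✓
Mondays: 1996, 2001, 2007, 2018.

4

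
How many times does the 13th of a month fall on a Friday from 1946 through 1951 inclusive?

10

Friday-the-13ths by year:
1946: Sep, Dec
1947: Jun
1948: Feb, Aug
1949: May
1950: Jan, Oct
1951: Apr, Jul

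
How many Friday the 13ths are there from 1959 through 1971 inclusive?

23

Friday-the-13ths by year:
1959: Feb, Mar, Nov
1960: May
1961: Jan, Oct
1962: Apr, Jul
1963: Sep, Dec
1964: Mar, Nov
1965: Aug
1966: May
1967: Jan, Oct
1968: Sep, Dec
1969: Jun
1970: Feb, Mar, Nov
1971: Aug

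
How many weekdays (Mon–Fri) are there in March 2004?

23 weekdays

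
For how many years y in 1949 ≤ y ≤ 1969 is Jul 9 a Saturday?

4

Day of week of July 9 in each year:
1949: Sat ✓, 1950: Sun, 1951: Mon, 1952: Wed, 1953: Thu, 1954: Fri, 1955: Sat ✓, 1956: Mon, 1957: Tue, 1958: Wed, 1959: Thu, 1960: Sat ✓, 1961: Sun, 1962: Mon, 1963: Tue, 1964: Thu, 1965: Fri, 1966: Sat ✓, 1967: Sun, 1968: Tue, 1969: Wed
Saturdays: 1949, 1955, 1960, 1966.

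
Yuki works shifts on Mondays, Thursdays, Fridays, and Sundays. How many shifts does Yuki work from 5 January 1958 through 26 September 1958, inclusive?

5 January 1958 is a Sunday.
From 5 January 1958 to 26 September 1958 is 265 days inclusive.
265 = 7 × 37 + 6, so there are 37 full weeks plus 6 extra days.
Each full week contributes 4 days from the set (Mon, Thu, Fri, Sun): 37 × 4 = 148.
The 6 extra days are Sun, Mon, Tue, Wed, Thu, Fri — 4 of them qualify.
Total: 148 + 4 = 152.

152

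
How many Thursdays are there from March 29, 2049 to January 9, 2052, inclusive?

145 Thursdays

March 29, 2049 is a Monday.
From March 29, 2049 to January 9, 2052 is 1017 days inclusive.
1017 = 7 × 145 + 2, so there are 145 full weeks plus 2 extra days.
Each full week contributes one Thursday: 145 so far.
The 2 extra days are Monday, Tuesday — none qualify.
Total: 145 + 0 = 145.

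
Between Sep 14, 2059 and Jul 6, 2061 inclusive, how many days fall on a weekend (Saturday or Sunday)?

Sep 14, 2059 is a Sunday.
From Sep 14, 2059 to Jul 6, 2061 is 662 days inclusive.
662 = 7 × 94 + 4, so there are 94 full weeks plus 4 extra days.
Each full week contributes 2 weekend days (Sat, Sun): 94 × 2 = 188.
The 4 extra days are Sunday, Monday, Tuesday, Wednesday — 1 of them qualifies.
Total: 188 + 1 = 189.

189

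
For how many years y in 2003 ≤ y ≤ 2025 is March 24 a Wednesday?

Day of week of March 24 in each year:
2003: Mon, 2004: Wed ✓, 2005: Thu, 2006: Fri, 2007: Sat, 2008: Mon, 2009: Tue, 2010: Wed ✓, 2011: Thu, 2012: Sat, 2013: Sun, 2014: Mon, 2015: Tue, 2016: Thu, 2017: Fri, 2018: Sat, 2019: Sun, 2020: Tue, 2021: Wed ✓, 2022: Thu, 2023: Fri, 2024: Sun, 2025: Mon
Wednesdays: 2004, 2010, 2021.

3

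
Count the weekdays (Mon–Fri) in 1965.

1 January 1965 is a Friday.
That's 365 days from start to end, counting both.
365 = 7 × 52 + 1, so there are 52 full weeks plus 1 extra day.
Each full week contributes 5 weekdays (Mon–Fri): 52 × 5 = 260.
The 1 extra day is Friday — 1 of them qualifies.
Total: 260 + 1 = 261.

261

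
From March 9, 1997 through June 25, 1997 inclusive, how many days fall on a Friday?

15

March 9, 1997 is a Sunday.
The range spans 109 days (inclusive of both endpoints).
109 = 7 × 15 + 4, so there are 15 full weeks plus 4 extra days.
Each full week contributes one Friday: 15 so far.
The 4 extra days are Sun, Mon, Tue, Wed — none qualify.
Total: 15 + 0 = 15.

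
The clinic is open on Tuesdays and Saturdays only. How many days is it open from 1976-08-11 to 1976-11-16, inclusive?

28

1976-08-11 is a Wednesday.
The range spans 98 days (inclusive of both endpoints).
98 = 7 × 14, so the span is exactly 14 full weeks.
Each full week contributes 2 days from the set (Tue, Sat): 14 × 2 = 28.
Total: 28.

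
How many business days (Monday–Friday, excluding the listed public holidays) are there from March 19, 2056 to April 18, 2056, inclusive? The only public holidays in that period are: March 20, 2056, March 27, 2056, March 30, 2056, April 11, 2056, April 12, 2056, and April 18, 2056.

March 19, 2056 is a Sunday.
That's 31 days from start to end, counting both.
31 = 7 × 4 + 3, so there are 4 full weeks plus 3 extra days.
Each full week contributes 5 weekdays (Mon–Fri): 4 × 5 = 20.
The 3 extra days are Sunday, Monday, Tuesday — 2 of them qualify.
Total: 20 + 2 = 22.
Holidays: March 20, 2056 (Mon); March 27, 2056 (Mon); March 30, 2056 (Thu); April 11, 2056 (Tue); April 12, 2056 (Wed); April 18, 2056 (Tue).
All 6 holidays fall on weekdays, so subtract 6.
Business days: 22 − 6 = 16.

16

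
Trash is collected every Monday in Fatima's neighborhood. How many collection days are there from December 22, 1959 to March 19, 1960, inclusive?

12 Mondays

December 22, 1959 is a Tuesday.
The range spans 89 days (inclusive of both endpoints).
89 = 7 × 12 + 5, so there are 12 full weeks plus 5 extra days.
Each full week contributes one Monday: 12 so far.
The 5 extra days are Tue, Wed, Thu, Fri, Sat — none qualify.
Total: 12 + 0 = 12.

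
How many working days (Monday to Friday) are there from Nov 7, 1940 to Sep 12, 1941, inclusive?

222

Nov 7, 1940 is a Thursday.
The range spans 310 days (inclusive of both endpoints).
310 = 7 × 44 + 2, so there are 44 full weeks plus 2 extra days.
Each full week contributes 5 weekdays (Mon–Fri): 44 × 5 = 220.
The 2 extra days are Thu, Fri — 2 of them qualify.
Total: 220 + 2 = 222.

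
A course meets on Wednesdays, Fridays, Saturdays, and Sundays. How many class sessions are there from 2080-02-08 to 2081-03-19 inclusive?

2080-02-08 is a Thursday.
The range spans 406 days (inclusive of both endpoints).
406 = 7 × 58, so the span is exactly 58 full weeks.
Each full week contributes 4 days from the set (Wed, Fri, Sat, Sun): 58 × 4 = 232.

232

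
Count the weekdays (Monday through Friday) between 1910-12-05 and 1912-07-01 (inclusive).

1910-12-05 is a Monday.
The range spans 575 days (inclusive of both endpoints).
575 = 7 × 82 + 1, so there are 82 full weeks plus 1 extra day.
Each full week contributes 5 weekdays (Mon–Fri): 82 × 5 = 410.
The 1 extra day is Monday — 1 of them qualifies.
Total: 410 + 1 = 411.

411 weekdays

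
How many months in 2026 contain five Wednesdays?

A month has five Wednesdays exactly when Wednesday falls within its first (length − 28) days.
Jan: 31 days, starts Thu → 5 of Thu, Fri, Sat
Feb: 28 days, starts Sun → 5 of (none)
Mar: 31 days, starts Sun → 5 of Sun, Mon, Tue
Apr: 30 days, starts Wed → 5 of Wed, Thu ✓
May: 31 days, starts Fri → 5 of Fri, Sat, Sun
Jun: 30 days, starts Mon → 5 of Mon, Tue
Jul: 31 days, starts Wed → 5 of Wed, Thu, Fri ✓
Aug: 31 days, starts Sat → 5 of Sat, Sun, Mon
Sep: 30 days, starts Tue → 5 of Tue, Wed ✓
Oct: 31 days, starts Thu → 5 of Thu, Fri, Sat
Nov: 30 days, starts Sun → 5 of Sun, Mon
Dec: 31 days, starts Tue → 5 of Tue, Wed, Thu ✓
Months with five Wednesdays: Apr, Jul, Sep, Dec.

4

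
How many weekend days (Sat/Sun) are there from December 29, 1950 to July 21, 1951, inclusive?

December 29, 1950 is a Friday.
From December 29, 1950 to July 21, 1951 is 205 days inclusive.
205 = 7 × 29 + 2, so there are 29 full weeks plus 2 extra days.
Each full week contributes 2 weekend days (Sat, Sun): 29 × 2 = 58.
The 2 extra days are Friday, Saturday — 1 of them qualifies.
Total: 58 + 1 = 59.

59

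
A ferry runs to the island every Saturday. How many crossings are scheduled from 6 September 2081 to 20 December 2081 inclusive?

16 Saturdays

6 September 2081 is a Saturday.
The range spans 106 days (inclusive of both endpoints).
106 = 7 × 15 + 1, so there are 15 full weeks plus 1 extra day.
Each full week contributes one Saturday: 15 so far.
The 1 extra day is Sat — 1 of them qualifies.
Total: 15 + 1 = 16.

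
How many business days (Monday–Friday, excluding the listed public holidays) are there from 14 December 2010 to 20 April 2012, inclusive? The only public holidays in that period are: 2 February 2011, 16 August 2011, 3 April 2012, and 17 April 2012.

350 business days

14 December 2010 is a Tuesday.
From 14 December 2010 to 20 April 2012 is 494 days inclusive.
494 = 7 × 70 + 4, so there are 70 full weeks plus 4 extra days.
Each full week contributes 5 weekdays (Mon–Fri): 70 × 5 = 350.
The 4 extra days are Tue, Wed, Thu, Fri — 4 of them qualify.
Total: 350 + 4 = 354.
Holidays: 2 February 2011 (Wed); 16 August 2011 (Tue); 3 April 2012 (Tue); 17 April 2012 (Tue).
All 4 holidays fall on weekdays, so subtract 4.
Business days: 354 − 4 = 350.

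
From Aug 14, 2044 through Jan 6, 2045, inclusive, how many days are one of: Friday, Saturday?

41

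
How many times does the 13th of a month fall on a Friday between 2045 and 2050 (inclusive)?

10

Friday-the-13ths by year:
2045: Jan, Oct
2046: Apr, Jul
2047: Sep, Dec
2048: Mar, Nov
2049: Aug
2050: May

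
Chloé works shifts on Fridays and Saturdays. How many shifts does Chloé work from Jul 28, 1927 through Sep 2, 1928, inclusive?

116

Jul 28, 1927 is a Thursday.
The range spans 403 days (inclusive of both endpoints).
403 = 7 × 57 + 4, so there are 57 full weeks plus 4 extra days.
Each full week contributes 2 days from the set (Fri, Sat): 57 × 2 = 114.
The 4 extra days are Thu, Fri, Sat, Sun — 2 of them qualify.
Total: 114 + 2 = 116.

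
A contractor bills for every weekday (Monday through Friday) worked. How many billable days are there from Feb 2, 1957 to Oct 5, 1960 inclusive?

Feb 2, 1957 is a Saturday.
That's 1342 days from start to end, counting both.
1342 = 7 × 191 + 5, so there are 191 full weeks plus 5 extra days.
Each full week contributes 5 weekdays (Mon–Fri): 191 × 5 = 955.
The 5 extra days are Sat, Sun, Mon, Tue, Wed — 3 of them qualify.
Total: 955 + 3 = 958.

958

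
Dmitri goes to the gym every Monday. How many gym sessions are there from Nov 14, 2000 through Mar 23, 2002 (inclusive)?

70

Nov 14, 2000 is a Tuesday.
The range spans 495 days (inclusive of both endpoints).
495 = 7 × 70 + 5, so there are 70 full weeks plus 5 extra days.
Each full week contributes one Monday: 70 so far.
The 5 extra days are Tue, Wed, Thu, Fri, Sat — none qualify.
Total: 70 + 0 = 70.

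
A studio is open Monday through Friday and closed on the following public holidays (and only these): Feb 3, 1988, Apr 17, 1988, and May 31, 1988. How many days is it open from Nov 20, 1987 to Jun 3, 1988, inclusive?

139 business days

Nov 20, 1987 is a Friday.
That's 197 days from start to end, counting both.
197 = 7 × 28 + 1, so there are 28 full weeks plus 1 extra day.
Each full week contributes 5 weekdays (Mon–Fri): 28 × 5 = 140.
The 1 extra day is Friday — 1 of them qualifies.
Total: 140 + 1 = 141.
Holidays: Feb 3, 1988 (Wed); Apr 17, 1988 (Sun); May 31, 1988 (Tue).
2 of the 3 holidays fall on weekdays; the rest are weekends and were already excluded.
Business days: 141 − 2 = 139.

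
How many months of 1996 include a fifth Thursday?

A month has five Thursdays exactly when Thursday falls within its first (length − 28) days.
Jan: 31 days, starts Mon → 5 of Mon, Tue, Wed
Feb: 29 days, starts Thu → 5 of Thu ✓
Mar: 31 days, starts Fri → 5 of Fri, Sat, Sun
Apr: 30 days, starts Mon → 5 of Mon, Tue
May: 31 days, starts Wed → 5 of Wed, Thu, Fri ✓
Jun: 30 days, starts Sat → 5 of Sat, Sun
Jul: 31 days, starts Mon → 5 of Mon, Tue, Wed
Aug: 31 days, starts Thu → 5 of Thu, Fri, Sat ✓
Sep: 30 days, starts Sun → 5 of Sun, Mon
Oct: 31 days, starts Tue → 5 of Tue, Wed, Thu ✓
Nov: 30 days, starts Fri → 5 of Fri, Sat
Dec: 31 days, starts Sun → 5 of Sun, Mon, Tue
Months with five Thursdays: Feb, May, Aug, Oct.

4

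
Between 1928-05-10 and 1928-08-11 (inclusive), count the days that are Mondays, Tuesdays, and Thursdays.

40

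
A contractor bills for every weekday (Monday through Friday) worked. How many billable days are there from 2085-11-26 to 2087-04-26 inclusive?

2085-11-26 is a Monday.
From 2085-11-26 to 2087-04-26 is 517 days inclusive.
517 = 7 × 73 + 6, so there are 73 full weeks plus 6 extra days.
Each full week contributes 5 weekdays (Mon–Fri): 73 × 5 = 365.
The 6 extra days are Mon, Tue, Wed, Thu, Fri, Sat — 5 of them qualify.
Total: 365 + 5 = 370.

370 weekdays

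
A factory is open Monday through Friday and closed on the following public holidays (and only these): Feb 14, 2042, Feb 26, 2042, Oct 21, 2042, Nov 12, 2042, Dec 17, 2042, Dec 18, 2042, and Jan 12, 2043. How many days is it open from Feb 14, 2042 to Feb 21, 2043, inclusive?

Feb 14, 2042 is a Friday.
The range spans 373 days (inclusive of both endpoints).
373 = 7 × 53 + 2, so there are 53 full weeks plus 2 extra days.
Each full week contributes 5 weekdays (Mon–Fri): 53 × 5 = 265.
The 2 extra days are Friday, Saturday — 1 of them qualifies.
Total: 265 + 1 = 266.
Holidays: Feb 14, 2042 (Fri); Feb 26, 2042 (Wed); Oct 21, 2042 (Tue); Nov 12, 2042 (Wed); Dec 17, 2042 (Wed); Dec 18, 2042 (Thu); Jan 12, 2043 (Mon).
All 7 holidays fall on weekdays, so subtract 7.
Business days: 266 − 7 = 259.

259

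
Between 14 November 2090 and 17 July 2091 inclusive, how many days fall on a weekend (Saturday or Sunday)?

14 November 2090 is a Tuesday.
The range spans 246 days (inclusive of both endpoints).
246 = 7 × 35 + 1, so there are 35 full weeks plus 1 extra day.
Each full week contributes 2 weekend days (Sat, Sun): 35 × 2 = 70.
The 1 extra day is Tue — none qualify.
Total: 70 + 0 = 70.

70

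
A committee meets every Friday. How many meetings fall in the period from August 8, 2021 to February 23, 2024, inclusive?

133

August 8, 2021 is a Sunday.
The range spans 930 days (inclusive of both endpoints).
930 = 7 × 132 + 6, so there are 132 full weeks plus 6 extra days.
Each full week contributes one Friday: 132 so far.
The 6 extra days are Sunday, Monday, Tuesday, Wednesday, Thursday, Friday — 1 of them qualifies.
Total: 132 + 1 = 133.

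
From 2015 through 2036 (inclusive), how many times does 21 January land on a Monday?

3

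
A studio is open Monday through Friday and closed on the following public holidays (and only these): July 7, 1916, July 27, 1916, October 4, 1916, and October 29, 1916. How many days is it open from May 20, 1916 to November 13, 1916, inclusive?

May 20, 1916 is a Saturday.
The range spans 178 days (inclusive of both endpoints).
178 = 7 × 25 + 3, so there are 25 full weeks plus 3 extra days.
Each full week contributes 5 weekdays (Mon–Fri): 25 × 5 = 125.
The 3 extra days are Saturday, Sunday, Monday — 1 of them qualifies.
Total: 125 + 1 = 126.
Holidays: July 7, 1916 (Fri); July 27, 1916 (Thu); October 4, 1916 (Wed); October 29, 1916 (Sun).
3 of the 4 holidays fall on weekdays; the rest are weekends and were already excluded.
Business days: 126 − 3 = 123.

123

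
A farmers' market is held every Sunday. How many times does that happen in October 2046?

4

2046-10-01 is a Monday.
That's 31 days from start to end, counting both.
31 = 7 × 4 + 3, so there are 4 full weeks plus 3 extra days.
Each full week contributes one Sunday: 4 so far.
The 3 extra days are Mon, Tue, Wed — none qualify.
Total: 4 + 0 = 4.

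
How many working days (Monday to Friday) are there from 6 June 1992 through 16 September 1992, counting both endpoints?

73 weekdays

6 June 1992 is a Saturday.
The range spans 103 days (inclusive of both endpoints).
103 = 7 × 14 + 5, so there are 14 full weeks plus 5 extra days.
Each full week contributes 5 weekdays (Mon–Fri): 14 × 5 = 70.
The 5 extra days are Saturday, Sunday, Monday, Tuesday, Wednesday — 3 of them qualify.
Total: 70 + 3 = 73.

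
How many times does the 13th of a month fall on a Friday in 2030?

The 13th falls on a Friday when the month's 13th has weekday Fri.
Jan 13 is Sun; Feb 13 is Wed; Mar 13 is Wed; Apr 13 is Sat; May 13 is Mon; Jun 13 is Thu; Jul 13 is Sat; Aug 13 is Tue; Sep 13 is Fri ✓; Oct 13 is Sun; Nov 13 is Wed; Dec 13 is Fri ✓.
Friday the 13ths: Sep, Dec.

2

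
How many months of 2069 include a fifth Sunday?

4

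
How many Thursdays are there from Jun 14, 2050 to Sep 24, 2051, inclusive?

67

Jun 14, 2050 is a Tuesday.
That's 468 days from start to end, counting both.
468 = 7 × 66 + 6, so there are 66 full weeks plus 6 extra days.
Each full week contributes one Thursday: 66 so far.
The 6 extra days are Tue, Wed, Thu, Fri, Sat, Sun — 1 of them qualifies.
Total: 66 + 1 = 67.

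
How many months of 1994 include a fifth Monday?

4

A month has five Mondays exactly when Monday falls within its first (length − 28) days.
Jan: 31 days, starts Sat → 5 of Sat, Sun, Mon ✓
Feb: 28 days, starts Tue → 5 of (none)
Mar: 31 days, starts Tue → 5 of Tue, Wed, Thu
Apr: 30 days, starts Fri → 5 of Fri, Sat
May: 31 days, starts Sun → 5 of Sun, Mon, Tue ✓
Jun: 30 days, starts Wed → 5 of Wed, Thu
Jul: 31 days, starts Fri → 5 of Fri, Sat, Sun
Aug: 31 days, starts Mon → 5 of Mon, Tue, Wed ✓
Sep: 30 days, starts Thu → 5 of Thu, Fri
Oct: 31 days, starts Sat → 5 of Sat, Sun, Mon ✓
Nov: 30 days, starts Tue → 5 of Tue, Wed
Dec: 31 days, starts Thu → 5 of Thu, Fri, Sat
Months with five Mondays: Jan, May, Aug, Oct.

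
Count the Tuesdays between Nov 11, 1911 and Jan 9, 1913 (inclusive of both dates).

Nov 11, 1911 is a Saturday.
That's 426 days from start to end, counting both.
426 = 7 × 60 + 6, so there are 60 full weeks plus 6 extra days.
Each full week contributes one Tuesday: 60 so far.
The 6 extra days are Saturday, Sunday, Monday, Tuesday, Wednesday, Thursday — 1 of them qualifies.
Total: 60 + 1 = 61.

61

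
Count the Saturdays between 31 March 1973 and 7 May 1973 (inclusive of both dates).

6 Saturdays

31 March 1973 is a Saturday.
The range spans 38 days (inclusive of both endpoints).
38 = 7 × 5 + 3, so there are 5 full weeks plus 3 extra days.
Each full week contributes one Saturday: 5 so far.
The 3 extra days are Saturday, Sunday, Monday — 1 of them qualifies.
Total: 5 + 1 = 6.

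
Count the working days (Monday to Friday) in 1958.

1958-01-01 is a Wednesday.
From 1958-01-01 to 1958-12-31 is 365 days inclusive.
365 = 7 × 52 + 1, so there are 52 full weeks plus 1 extra day.
Each full week contributes 5 weekdays (Mon–Fri): 52 × 5 = 260.
The 1 extra day is Wed — 1 of them qualifies.
Total: 260 + 1 = 261.

261 weekdays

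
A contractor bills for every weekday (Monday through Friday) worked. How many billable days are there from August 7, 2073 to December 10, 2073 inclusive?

August 7, 2073 is a Monday.
That's 126 days from start to end, counting both.
126 = 7 × 18, so the span is exactly 18 full weeks.
Each full week contributes 5 weekdays (Mon–Fri): 18 × 5 = 90.

90 weekdays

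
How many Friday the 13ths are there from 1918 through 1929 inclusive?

Friday-the-13ths by year:
1918: Sep, Dec
1919: Jun
1920: Feb, Aug
1921: May
1922: Jan, Oct
1923: Apr, Jul
1924: Jun
1925: Feb, Mar, Nov
1926: Aug
1927: May
1928: Jan, Apr, Jul
1929: Sep, Dec

21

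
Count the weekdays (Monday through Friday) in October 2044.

21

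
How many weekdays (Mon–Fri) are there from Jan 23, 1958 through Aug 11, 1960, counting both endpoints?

666 weekdays

Jan 23, 1958 is a Thursday.
From Jan 23, 1958 to Aug 11, 1960 is 932 days inclusive.
932 = 7 × 133 + 1, so there are 133 full weeks plus 1 extra day.
Each full week contributes 5 weekdays (Mon–Fri): 133 × 5 = 665.
The 1 extra day is Thursday — 1 of them qualifies.
Total: 665 + 1 = 666.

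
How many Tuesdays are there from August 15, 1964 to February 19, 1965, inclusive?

August 15, 1964 is a Saturday.
That's 189 days from start to end, counting both.
189 = 7 × 27, so the span is exactly 27 full weeks.
Each full week contributes one Tuesday: 27 so far.
Total: 27.

27 Tuesdays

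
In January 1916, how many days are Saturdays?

1 January 1916 is a Saturday.
From 1 January 1916 to 31 January 1916 is 31 days inclusive.
31 = 7 × 4 + 3, so there are 4 full weeks plus 3 extra days.
Each full week contributes one Saturday: 4 so far.
The 3 extra days are Sat, Sun, Mon — 1 of them qualifies.
Total: 4 + 1 = 5.

5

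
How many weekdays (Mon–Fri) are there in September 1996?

21 weekdays

September 1, 1996 is a Sunday.
From September 1, 1996 to September 30, 1996 is 30 days inclusive.
30 = 7 × 4 + 2, so there are 4 full weeks plus 2 extra days.
Each full week contributes 5 weekdays (Mon–Fri): 4 × 5 = 20.
The 2 extra days are Sunday, Monday — 1 of them qualifies.
Total: 20 + 1 = 21.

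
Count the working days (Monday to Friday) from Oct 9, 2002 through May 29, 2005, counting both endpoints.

Oct 9, 2002 is a Wednesday.
From Oct 9, 2002 to May 29, 2005 is 964 days inclusive.
964 = 7 × 137 + 5, so there are 137 full weeks plus 5 extra days.
Each full week contributes 5 weekdays (Mon–Fri): 137 × 5 = 685.
The 5 extra days are Wednesday, Thursday, Friday, Saturday, Sunday — 3 of them qualify.
Total: 685 + 3 = 688.

688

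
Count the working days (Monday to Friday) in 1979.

Jan 1, 1979 is a Monday.
That's 365 days from start to end, counting both.
365 = 7 × 52 + 1, so there are 52 full weeks plus 1 extra day.
Each full week contributes 5 weekdays (Mon–Fri): 52 × 5 = 260.
The 1 extra day is Monday — 1 of them qualifies.
Total: 260 + 1 = 261.

261 weekdays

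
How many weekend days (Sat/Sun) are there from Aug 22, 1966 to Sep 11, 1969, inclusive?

Aug 22, 1966 is a Monday.
That's 1117 days from start to end, counting both.
1117 = 7 × 159 + 4, so there are 159 full weeks plus 4 extra days.
Each full week contributes 2 weekend days (Sat, Sun): 159 × 2 = 318.
The 4 extra days are Monday, Tuesday, Wednesday, Thursday — none qualify.
Total: 318 + 0 = 318.

318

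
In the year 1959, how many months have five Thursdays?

5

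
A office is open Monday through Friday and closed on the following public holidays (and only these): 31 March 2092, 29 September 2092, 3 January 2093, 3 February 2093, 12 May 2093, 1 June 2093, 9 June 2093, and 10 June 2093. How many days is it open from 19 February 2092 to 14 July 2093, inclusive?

359

19 February 2092 is a Tuesday.
From 19 February 2092 to 14 July 2093 is 512 days inclusive.
512 = 7 × 73 + 1, so there are 73 full weeks plus 1 extra day.
Each full week contributes 5 weekdays (Mon–Fri): 73 × 5 = 365.
The 1 extra day is Tue — 1 of them qualifies.
Total: 365 + 1 = 366.
Holidays: 31 March 2092 (Mon); 29 September 2092 (Mon); 3 January 2093 (Sat); 3 February 2093 (Tue); 12 May 2093 (Tue); 1 June 2093 (Mon); 9 June 2093 (Tue); 10 June 2093 (Wed).
7 of the 8 holidays fall on weekdays; the rest are weekends and were already excluded.
Business days: 366 − 7 = 359.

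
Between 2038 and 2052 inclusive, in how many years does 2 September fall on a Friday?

3

Day of week of September 2 in each year:
2038: Thu, 2039: Fri ✓, 2040: Sun, 2041: Mon, 2042: Tue, 2043: Wed, 2044: Fri ✓, 2045: Sat, 2046: Sun, 2047: Mon, 2048: Wed, 2049: Thu, 2050: Fri ✓, 2051: Sat, 2052: Mon
Fridays: 2039, 2044, 2050.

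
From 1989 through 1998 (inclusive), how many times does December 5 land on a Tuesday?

Day of week of December 5 in each year:
1989: Tue ✓, 1990: Wed, 1991: Thu, 1992: Sat, 1993: Sun, 1994: Mon, 1995: Tue ✓, 1996: Thu, 1997: Fri, 1998: Sat
Tuesdays: 1989, 1995.

2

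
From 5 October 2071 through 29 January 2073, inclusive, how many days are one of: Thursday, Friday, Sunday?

5 October 2071 is a Monday.
That's 483 days from start to end, counting both.
483 = 7 × 69, so the span is exactly 69 full weeks.
Each full week contributes 3 days from the set (Thu, Fri, Sun): 69 × 3 = 207.

207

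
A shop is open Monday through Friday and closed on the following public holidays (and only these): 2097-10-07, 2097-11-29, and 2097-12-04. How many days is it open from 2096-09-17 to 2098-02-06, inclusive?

361

2096-09-17 is a Monday.
That's 508 days from start to end, counting both.
508 = 7 × 72 + 4, so there are 72 full weeks plus 4 extra days.
Each full week contributes 5 weekdays (Mon–Fri): 72 × 5 = 360.
The 4 extra days are Mon, Tue, Wed, Thu — 4 of them qualify.
Total: 360 + 4 = 364.
Holidays: 2097-10-07 (Mon); 2097-11-29 (Fri); 2097-12-04 (Wed).
All 3 holidays fall on weekdays, so subtract 3.
Business days: 364 − 3 = 361.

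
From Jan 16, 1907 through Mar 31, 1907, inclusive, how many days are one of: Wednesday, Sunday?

Jan 16, 1907 is a Wednesday.
From Jan 16, 1907 to Mar 31, 1907 is 75 days inclusive.
75 = 7 × 10 + 5, so there are 10 full weeks plus 5 extra days.
Each full week contributes 2 days from the set (Wed, Sun): 10 × 2 = 20.
The 5 extra days are Wed, Thu, Fri, Sat, Sun — 2 of them qualify.
Total: 20 + 2 = 22.

22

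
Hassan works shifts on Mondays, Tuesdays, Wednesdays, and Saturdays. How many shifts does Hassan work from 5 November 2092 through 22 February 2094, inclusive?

271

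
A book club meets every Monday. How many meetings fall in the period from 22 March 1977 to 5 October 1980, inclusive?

184 Mondays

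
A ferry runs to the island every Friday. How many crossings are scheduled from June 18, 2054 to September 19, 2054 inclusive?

June 18, 2054 is a Thursday.
The range spans 94 days (inclusive of both endpoints).
94 = 7 × 13 + 3, so there are 13 full weeks plus 3 extra days.
Each full week contributes one Friday: 13 so far.
The 3 extra days are Thu, Fri, Sat — 1 of them qualifies.
Total: 13 + 1 = 14.

14 Fridays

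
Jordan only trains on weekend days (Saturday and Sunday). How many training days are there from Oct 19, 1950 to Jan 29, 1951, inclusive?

30

Oct 19, 1950 is a Thursday.
From Oct 19, 1950 to Jan 29, 1951 is 103 days inclusive.
103 = 7 × 14 + 5, so there are 14 full weeks plus 5 extra days.
Each full week contributes 2 weekend days (Sat, Sun): 14 × 2 = 28.
The 5 extra days are Thu, Fri, Sat, Sun, Mon — 2 of them qualify.
Total: 28 + 2 = 30.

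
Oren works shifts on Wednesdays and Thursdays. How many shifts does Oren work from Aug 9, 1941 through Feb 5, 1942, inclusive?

Aug 9, 1941 is a Saturday.
That's 181 days from start to end, counting both.
181 = 7 × 25 + 6, so there are 25 full weeks plus 6 extra days.
Each full week contributes 2 days from the set (Wed, Thu): 25 × 2 = 50.
The 6 extra days are Saturday, Sunday, Monday, Tuesday, Wednesday, Thursday — 2 of them qualify.
Total: 50 + 2 = 52.

52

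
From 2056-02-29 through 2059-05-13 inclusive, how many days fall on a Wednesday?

2056-02-29 is a Tuesday.
From 2056-02-29 to 2059-05-13 is 1170 days inclusive.
1170 = 7 × 167 + 1, so there are 167 full weeks plus 1 extra day.
Each full week contributes one Wednesday: 167 so far.
The 1 extra day is Tuesday — none qualify.
Total: 167 + 0 = 167.

167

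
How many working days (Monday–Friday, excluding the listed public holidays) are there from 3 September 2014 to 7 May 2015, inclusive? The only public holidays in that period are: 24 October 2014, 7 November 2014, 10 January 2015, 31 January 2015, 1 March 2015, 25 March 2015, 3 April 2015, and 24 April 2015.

172 working days

3 September 2014 is a Wednesday.
That's 247 days from start to end, counting both.
247 = 7 × 35 + 2, so there are 35 full weeks plus 2 extra days.
Each full week contributes 5 weekdays (Mon–Fri): 35 × 5 = 175.
The 2 extra days are Wed, Thu — 2 of them qualify.
Total: 175 + 2 = 177.
Holidays: 24 October 2014 (Fri); 7 November 2014 (Fri); 10 January 2015 (Sat); 31 January 2015 (Sat); 1 March 2015 (Sun); 25 March 2015 (Wed); 3 April 2015 (Fri); 24 April 2015 (Fri).
5 of the 8 holidays fall on weekdays; the rest are weekends and were already excluded.
Business days: 177 − 5 = 172.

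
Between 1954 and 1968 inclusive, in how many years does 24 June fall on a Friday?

3

Day of week of June 24 in each year:
1954: Thu, 1955: Fri ✓, 1956: Sun, 1957: Mon, 1958: Tue, 1959: Wed, 1960: Fri ✓, 1961: Sat, 1962: Sun, 1963: Mon, 1964: Wed, 1965: Thu, 1966: Fri ✓, 1967: Sat, 1968: Mon
Fridays: 1955, 1960, 1966.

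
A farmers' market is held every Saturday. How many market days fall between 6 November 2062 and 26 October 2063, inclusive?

6 November 2062 is a Monday.
That's 355 days from start to end, counting both.
355 = 7 × 50 + 5, so there are 50 full weeks plus 5 extra days.
Each full week contributes one Saturday: 50 so far.
The 5 extra days are Monday, Tuesday, Wednesday, Thursday, Friday — none qualify.
Total: 50 + 0 = 50.

50 Saturdays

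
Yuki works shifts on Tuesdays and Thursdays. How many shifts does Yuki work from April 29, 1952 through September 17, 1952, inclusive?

April 29, 1952 is a Tuesday.
That's 142 days from start to end, counting both.
142 = 7 × 20 + 2, so there are 20 full weeks plus 2 extra days.
Each full week contributes 2 days from the set (Tue, Thu): 20 × 2 = 40.
The 2 extra days are Tue, Wed — 1 of them qualifies.
Total: 40 + 1 = 41.

41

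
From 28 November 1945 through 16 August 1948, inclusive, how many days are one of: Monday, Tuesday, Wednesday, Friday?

28 November 1945 is a Wednesday.
The range spans 993 days (inclusive of both endpoints).
993 = 7 × 141 + 6, so there are 141 full weeks plus 6 extra days.
Each full week contributes 4 days from the set (Mon, Tue, Wed, Fri): 141 × 4 = 564.
The 6 extra days are Wednesday, Thursday, Friday, Saturday, Sunday, Monday — 3 of them qualify.
Total: 564 + 3 = 567.

567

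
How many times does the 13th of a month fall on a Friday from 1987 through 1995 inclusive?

Friday-the-13ths by year:
1987: Feb, Mar, Nov
1988: May
1989: Jan, Oct
1990: Apr, Jul
1991: Sep, Dec
1992: Mar, Nov
1993: Aug
1994: May
1995: Jan, Oct

16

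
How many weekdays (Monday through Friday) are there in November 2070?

20 weekdays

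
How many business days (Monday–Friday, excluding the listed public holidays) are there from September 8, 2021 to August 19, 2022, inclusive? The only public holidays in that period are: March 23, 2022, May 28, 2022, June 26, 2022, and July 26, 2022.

246 business days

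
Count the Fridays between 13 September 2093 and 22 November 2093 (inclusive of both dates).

13 September 2093 is a Sunday.
The range spans 71 days (inclusive of both endpoints).
71 = 7 × 10 + 1, so there are 10 full weeks plus 1 extra day.
Each full week contributes one Friday: 10 so far.
The 1 extra day is Sunday — none qualify.
Total: 10 + 0 = 10.

10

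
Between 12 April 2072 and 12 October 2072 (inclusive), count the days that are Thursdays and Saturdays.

52

12 April 2072 is a Tuesday.
The range spans 184 days (inclusive of both endpoints).
184 = 7 × 26 + 2, so there are 26 full weeks plus 2 extra days.
Each full week contributes 2 days from the set (Thu, Sat): 26 × 2 = 52.
The 2 extra days are Tue, Wed — none qualify.
Total: 52 + 0 = 52.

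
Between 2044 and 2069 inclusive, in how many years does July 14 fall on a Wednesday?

4

Day of week of July 14 in each year:
2044: Thu, 2045: Fri, 2046: Sat, 2047: Sun, 2048: Tue, 2049: Wed ✓, 2050: Thu, 2051: Fri, 2052: Sun, 2053: Mon, 2054: Tue, 2055: Wed ✓, 2056: Fri, 2057: Sat, 2058: Sun, 2059: Mon, 2060: Wed ✓, 2061: Thu, 2062: Fri, 2063: Sat, 2064: Mon, 2065: Tue, 2066: Wed ✓, 2067: Thu, 2068: Sat, 2069: Sun
Wednesdays: 2049, 2055, 2060, 2066.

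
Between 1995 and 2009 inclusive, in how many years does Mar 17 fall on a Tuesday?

Day of week of March 17 in each year:
1995: Fri, 1996: Sun, 1997: Mon, 1998: Tue ✓, 1999: Wed, 2000: Fri, 2001: Sat, 2002: Sun, 2003: Mon, 2004: Wed, 2005: Thu, 2006: Fri, 2007: Sat, 2008: Mon, 2009: Tue ✓
Tuesdays: 1998, 2009.

2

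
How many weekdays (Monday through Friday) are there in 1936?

1 January 1936 is a Wednesday.
The range spans 366 days (inclusive of both endpoints).
366 = 7 × 52 + 2, so there are 52 full weeks plus 2 extra days.
Each full week contributes 5 weekdays (Mon–Fri): 52 × 5 = 260.
The 2 extra days are Wednesday, Thursday — 2 of them qualify.
Total: 260 + 2 = 262.

262 weekdays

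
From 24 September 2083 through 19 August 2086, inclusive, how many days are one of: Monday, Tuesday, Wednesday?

454

24 September 2083 is a Friday.
The range spans 1061 days (inclusive of both endpoints).
1061 = 7 × 151 + 4, so there are 151 full weeks plus 4 extra days.
Each full week contributes 3 days from the set (Mon, Tue, Wed): 151 × 3 = 453.
The 4 extra days are Friday, Saturday, Sunday, Monday — 1 of them qualifies.
Total: 453 + 1 = 454.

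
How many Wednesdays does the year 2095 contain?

52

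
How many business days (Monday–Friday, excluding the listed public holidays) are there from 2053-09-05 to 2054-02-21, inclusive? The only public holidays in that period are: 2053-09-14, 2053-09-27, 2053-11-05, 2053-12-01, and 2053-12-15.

2053-09-05 is a Friday.
From 2053-09-05 to 2054-02-21 is 170 days inclusive.
170 = 7 × 24 + 2, so there are 24 full weeks plus 2 extra days.
Each full week contributes 5 weekdays (Mon–Fri): 24 × 5 = 120.
The 2 extra days are Fri, Sat — 1 of them qualifies.
Total: 120 + 1 = 121.
Holidays: 2053-09-14 (Sun); 2053-09-27 (Sat); 2053-11-05 (Wed); 2053-12-01 (Mon); 2053-12-15 (Mon).
3 of the 5 holidays fall on weekdays; the rest are weekends and were already excluded.
Business days: 121 − 3 = 118.

118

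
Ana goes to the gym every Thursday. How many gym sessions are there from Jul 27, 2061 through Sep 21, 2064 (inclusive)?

165 Thursdays

Jul 27, 2061 is a Wednesday.
From Jul 27, 2061 to Sep 21, 2064 is 1153 days inclusive.
1153 = 7 × 164 + 5, so there are 164 full weeks plus 5 extra days.
Each full week contributes one Thursday: 164 so far.
The 5 extra days are Wednesday, Thursday, Friday, Saturday, Sunday — 1 of them qualifies.
Total: 164 + 1 = 165.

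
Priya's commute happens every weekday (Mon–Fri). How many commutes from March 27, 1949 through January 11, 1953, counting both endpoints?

990 weekdays

March 27, 1949 is a Sunday.
That's 1387 days from start to end, counting both.
1387 = 7 × 198 + 1, so there are 198 full weeks plus 1 extra day.
Each full week contributes 5 weekdays (Mon–Fri): 198 × 5 = 990.
The 1 extra day is Sun — none qualify.
Total: 990 + 0 = 990.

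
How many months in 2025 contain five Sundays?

4

A month has five Sundays exactly when Sunday falls within its first (length − 28) days.
Jan: 31 days, starts Wed → 5 of Wed, Thu, Fri
Feb: 28 days, starts Sat → 5 of (none)
Mar: 31 days, starts Sat → 5 of Sat, Sun, Mon ✓
Apr: 30 days, starts Tue → 5 of Tue, Wed
May: 31 days, starts Thu → 5 of Thu, Fri, Sat
Jun: 30 days, starts Sun → 5 of Sun, Mon ✓
Jul: 31 days, starts Tue → 5 of Tue, Wed, Thu
Aug: 31 days, starts Fri → 5 of Fri, Sat, Sun ✓
Sep: 30 days, starts Mon → 5 of Mon, Tue
Oct: 31 days, starts Wed → 5 of Wed, Thu, Fri
Nov: 30 days, starts Sat → 5 of Sat, Sun ✓
Dec: 31 days, starts Mon → 5 of Mon, Tue, Wed
Months with five Sundays: Mar, Jun, Aug, Nov.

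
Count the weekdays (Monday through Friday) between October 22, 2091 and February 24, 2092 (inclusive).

October 22, 2091 is a Monday.
From October 22, 2091 to February 24, 2092 is 126 days inclusive.
126 = 7 × 18, so the span is exactly 18 full weeks.
Each full week contributes 5 weekdays (Mon–Fri): 18 × 5 = 90.

90 weekdays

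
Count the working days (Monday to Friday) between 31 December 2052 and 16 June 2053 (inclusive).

120 weekdays

31 December 2052 is a Tuesday.
From 31 December 2052 to 16 June 2053 is 168 days inclusive.
168 = 7 × 24, so the span is exactly 24 full weeks.
Each full week contributes 5 weekdays (Mon–Fri): 24 × 5 = 120.
Total: 120.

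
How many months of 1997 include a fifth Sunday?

A month has five Sundays exactly when Sunday falls within its first (length − 28) days.
Jan: 31 days, starts Wed → 5 of Wed, Thu, Fri
Feb: 28 days, starts Sat → 5 of (none)
Mar: 31 days, starts Sat → 5 of Sat, Sun, Mon ✓
Apr: 30 days, starts Tue → 5 of Tue, Wed
May: 31 days, starts Thu → 5 of Thu, Fri, Sat
Jun: 30 days, starts Sun → 5 of Sun, Mon ✓
Jul: 31 days, starts Tue → 5 of Tue, Wed, Thu
Aug: 31 days, starts Fri → 5 of Fri, Sat, Sun ✓
Sep: 30 days, starts Mon → 5 of Mon, Tue
Oct: 31 days, starts Wed → 5 of Wed, Thu, Fri
Nov: 30 days, starts Sat → 5 of Sat, Sun ✓
Dec: 31 days, starts Mon → 5 of Mon, Tue, Wed
Months with five Sundays: Mar, Jun, Aug, Nov.

4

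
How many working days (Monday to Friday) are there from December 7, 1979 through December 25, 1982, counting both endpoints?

796

December 7, 1979 is a Friday.
The range spans 1115 days (inclusive of both endpoints).
1115 = 7 × 159 + 2, so there are 159 full weeks plus 2 extra days.
Each full week contributes 5 weekdays (Mon–Fri): 159 × 5 = 795.
The 2 extra days are Fri, Sat — 1 of them qualifies.
Total: 795 + 1 = 796.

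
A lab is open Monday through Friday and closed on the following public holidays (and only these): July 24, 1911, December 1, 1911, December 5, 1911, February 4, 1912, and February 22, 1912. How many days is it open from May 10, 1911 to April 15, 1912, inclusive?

240

May 10, 1911 is a Wednesday.
The range spans 342 days (inclusive of both endpoints).
342 = 7 × 48 + 6, so there are 48 full weeks plus 6 extra days.
Each full week contributes 5 weekdays (Mon–Fri): 48 × 5 = 240.
The 6 extra days are Wednesday, Thursday, Friday, Saturday, Sunday, Monday — 4 of them qualify.
Total: 240 + 4 = 244.
Holidays: July 24, 1911 (Mon); December 1, 1911 (Fri); December 5, 1911 (Tue); February 4, 1912 (Sun); February 22, 1912 (Thu).
4 of the 5 holidays fall on weekdays; the rest are weekends and were already excluded.
Business days: 244 − 4 = 240.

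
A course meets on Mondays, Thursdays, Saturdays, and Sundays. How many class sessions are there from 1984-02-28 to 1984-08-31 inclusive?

105

1984-02-28 is a Tuesday.
That's 186 days from start to end, counting both.
186 = 7 × 26 + 4, so there are 26 full weeks plus 4 extra days.
Each full week contributes 4 days from the set (Mon, Thu, Sat, Sun): 26 × 4 = 104.
The 4 extra days are Tuesday, Wednesday, Thursday, Friday — 1 of them qualifies.
Total: 104 + 1 = 105.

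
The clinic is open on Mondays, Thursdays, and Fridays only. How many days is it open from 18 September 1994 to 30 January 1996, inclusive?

214

18 September 1994 is a Sunday.
From 18 September 1994 to 30 January 1996 is 500 days inclusive.
500 = 7 × 71 + 3, so there are 71 full weeks plus 3 extra days.
Each full week contributes 3 days from the set (Mon, Thu, Fri): 71 × 3 = 213.
The 3 extra days are Sunday, Monday, Tuesday — 1 of them qualifies.
Total: 213 + 1 = 214.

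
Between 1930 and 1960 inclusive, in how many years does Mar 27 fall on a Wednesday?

4

Day of week of March 27 in each year:
1930: Thu, 1931: Fri, 1932: Sun, 1933: Mon, 1934: Tue, 1935: Wed ✓, 1936: Fri, 1937: Sat, 1938: Sun, 1939: Mon, 1940: Wed ✓, 1941: Thu, 1942: Fri, 1943: Sat, 1944: Mon, 1945: Tue, 1946: Wed ✓, 1947: Thu, 1948: Sat, 1949: Sun, 1950: Mon, 1951: Tue, 1952: Thu, 1953: Fri, 1954: Sat, 1955: Sun, 1956: Tue, 1957: Wed ✓, 1958: Thu, 1959: Fri, 1960: Sun
Wednesdays: 1935, 1940, 1946, 1957.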